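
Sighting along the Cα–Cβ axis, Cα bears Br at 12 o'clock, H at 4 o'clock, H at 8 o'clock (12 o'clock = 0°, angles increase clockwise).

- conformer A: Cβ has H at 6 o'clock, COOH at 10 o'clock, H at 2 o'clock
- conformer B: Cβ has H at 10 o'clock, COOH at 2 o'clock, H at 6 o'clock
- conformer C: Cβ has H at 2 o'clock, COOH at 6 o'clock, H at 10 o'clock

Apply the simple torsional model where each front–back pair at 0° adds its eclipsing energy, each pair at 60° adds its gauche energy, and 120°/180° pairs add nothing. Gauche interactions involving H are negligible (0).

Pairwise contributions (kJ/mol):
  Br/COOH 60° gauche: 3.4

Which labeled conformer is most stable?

C

A is staggered. Br at 0° is gauche with COOH at 300° (3.4). Total 3.4 kJ/mol.
B is staggered. Br at 0° is gauche with COOH at 60° (3.4). Total 3.4 kJ/mol.
C (staggered): no non-H gauche contacts → 0.0 kJ/mol.
C has the lowest total (0.0 kJ/mol).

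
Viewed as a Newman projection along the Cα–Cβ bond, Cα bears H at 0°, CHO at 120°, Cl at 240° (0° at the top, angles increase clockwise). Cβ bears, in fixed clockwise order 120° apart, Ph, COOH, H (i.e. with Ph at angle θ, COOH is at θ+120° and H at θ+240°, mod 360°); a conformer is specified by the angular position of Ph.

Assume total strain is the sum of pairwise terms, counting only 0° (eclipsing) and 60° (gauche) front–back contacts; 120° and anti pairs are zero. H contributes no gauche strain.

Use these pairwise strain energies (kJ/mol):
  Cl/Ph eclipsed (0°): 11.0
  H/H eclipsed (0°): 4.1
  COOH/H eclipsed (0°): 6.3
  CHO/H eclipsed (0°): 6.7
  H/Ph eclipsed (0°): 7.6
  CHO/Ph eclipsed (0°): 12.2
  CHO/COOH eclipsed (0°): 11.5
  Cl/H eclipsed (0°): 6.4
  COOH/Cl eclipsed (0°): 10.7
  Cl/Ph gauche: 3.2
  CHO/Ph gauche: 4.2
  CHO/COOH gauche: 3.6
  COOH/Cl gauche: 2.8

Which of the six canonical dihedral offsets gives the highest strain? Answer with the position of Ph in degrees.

120°

Ph at 0° (eclipsed): H(0°)/Ph(0°) eclipsed 7.6; CHO(120°)/COOH(120°) eclipsed 11.5; Cl(240°)/H(240°) eclipsed 6.4 → 25.5 kJ/mol.
Ph at 60° (staggered): CHO(120°)/Ph(60°) gauche 4.2; CHO(120°)/COOH(180°) gauche 3.6; Cl(240°)/COOH(180°) gauche 2.8 → 10.6 kJ/mol.
Ph at 120° (eclipsed): H(0°)/H(0°) eclipsed 4.1; CHO(120°)/Ph(120°) eclipsed 12.2; Cl(240°)/COOH(240°) eclipsed 10.7 → 27.0 kJ/mol.
Ph at 180° (staggered): CHO(120°)/Ph(180°) gauche 4.2; Cl(240°)/Ph(180°) gauche 3.2; Cl(240°)/COOH(300°) gauche 2.8 → 10.2 kJ/mol.
Ph at 240° (eclipsed): H(0°)/COOH(0°) eclipsed 6.3; CHO(120°)/H(120°) eclipsed 6.7; Cl(240°)/Ph(240°) eclipsed 11.0 → 24.0 kJ/mol.
Ph at 300° (staggered): CHO(120°)/COOH(60°) gauche 3.6; Cl(240°)/Ph(300°) gauche 3.2 → 6.8 kJ/mol.
The maximum (27.0 kJ/mol) occurs with Ph at 120°.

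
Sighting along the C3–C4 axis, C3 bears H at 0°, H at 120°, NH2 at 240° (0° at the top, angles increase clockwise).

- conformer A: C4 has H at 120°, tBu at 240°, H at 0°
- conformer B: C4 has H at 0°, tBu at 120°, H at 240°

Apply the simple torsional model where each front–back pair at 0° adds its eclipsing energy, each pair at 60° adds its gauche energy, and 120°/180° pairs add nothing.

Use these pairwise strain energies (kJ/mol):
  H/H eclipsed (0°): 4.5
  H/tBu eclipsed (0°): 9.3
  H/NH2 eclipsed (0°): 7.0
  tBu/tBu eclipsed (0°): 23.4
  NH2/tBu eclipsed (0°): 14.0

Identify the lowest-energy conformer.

A is eclipsed. H at 0° is eclipsed with H at 0° (4.5); H at 120° is eclipsed with H at 120° (4.5); NH2 at 240° is eclipsed with tBu at 240° (14.0). Total 23.0 kJ/mol.
B is eclipsed. H at 0° is eclipsed with H at 0° (4.5); H at 120° is eclipsed with tBu at 120° (9.3); NH2 at 240° is eclipsed with H at 240° (7.0). Total 20.8 kJ/mol.
B has the lowest total (20.8 kJ/mol).

B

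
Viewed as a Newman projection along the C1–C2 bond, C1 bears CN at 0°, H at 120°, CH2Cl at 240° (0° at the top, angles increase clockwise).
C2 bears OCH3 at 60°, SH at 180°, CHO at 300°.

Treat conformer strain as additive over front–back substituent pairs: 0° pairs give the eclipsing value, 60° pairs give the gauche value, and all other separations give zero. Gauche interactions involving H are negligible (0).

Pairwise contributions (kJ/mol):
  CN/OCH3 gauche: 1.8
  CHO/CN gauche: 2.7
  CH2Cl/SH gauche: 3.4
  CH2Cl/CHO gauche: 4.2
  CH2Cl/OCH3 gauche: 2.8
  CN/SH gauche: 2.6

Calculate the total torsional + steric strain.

This conformer is staggered. CN at 0° is gauche with OCH3 at 60° (1.8); CN at 0° is gauche with CHO at 300° (2.7); CH2Cl at 240° is gauche with SH at 180° (3.4); CH2Cl at 240° is gauche with CHO at 300° (4.2). Total 12.1 kJ/mol.

12.1 kJ/mol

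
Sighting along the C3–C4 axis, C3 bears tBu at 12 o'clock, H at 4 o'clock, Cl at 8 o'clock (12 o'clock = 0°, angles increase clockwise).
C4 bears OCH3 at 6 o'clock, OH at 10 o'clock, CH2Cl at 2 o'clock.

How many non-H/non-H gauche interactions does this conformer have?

4

Non-H gauche pairs: tBu(0°)/OH(300°); tBu(0°)/CH2Cl(60°); Cl(240°)/OCH3(180°); Cl(240°)/OH(300°) — 4 interactions.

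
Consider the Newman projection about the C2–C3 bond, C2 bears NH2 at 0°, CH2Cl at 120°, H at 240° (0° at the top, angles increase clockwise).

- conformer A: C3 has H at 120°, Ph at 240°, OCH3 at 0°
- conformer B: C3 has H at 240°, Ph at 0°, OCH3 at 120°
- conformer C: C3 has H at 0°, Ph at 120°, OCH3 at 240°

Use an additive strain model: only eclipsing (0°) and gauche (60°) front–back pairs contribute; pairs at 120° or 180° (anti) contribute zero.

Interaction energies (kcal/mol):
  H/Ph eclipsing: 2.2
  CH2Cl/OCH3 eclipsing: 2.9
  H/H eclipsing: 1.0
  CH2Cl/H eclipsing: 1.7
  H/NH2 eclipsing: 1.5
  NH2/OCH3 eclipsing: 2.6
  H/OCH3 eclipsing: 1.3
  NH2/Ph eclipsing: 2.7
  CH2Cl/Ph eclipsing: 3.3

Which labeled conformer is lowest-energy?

A is eclipsed. NH2 at 0° is eclipsed with OCH3 at 0° (2.6); CH2Cl at 120° is eclipsed with H at 120° (1.7); H at 240° is eclipsed with Ph at 240° (2.2). Total 6.5 kcal/mol.
B is eclipsed. NH2 at 0° is eclipsed with Ph at 0° (2.7); CH2Cl at 120° is eclipsed with OCH3 at 120° (2.9); H at 240° is eclipsed with H at 240° (1.0). Total 6.6 kcal/mol.
C is eclipsed. NH2 at 0° is eclipsed with H at 0° (1.5); CH2Cl at 120° is eclipsed with Ph at 120° (3.3); H at 240° is eclipsed with OCH3 at 240° (1.3). Total 6.1 kcal/mol.
C has the lowest total (6.1 kcal/mol).

C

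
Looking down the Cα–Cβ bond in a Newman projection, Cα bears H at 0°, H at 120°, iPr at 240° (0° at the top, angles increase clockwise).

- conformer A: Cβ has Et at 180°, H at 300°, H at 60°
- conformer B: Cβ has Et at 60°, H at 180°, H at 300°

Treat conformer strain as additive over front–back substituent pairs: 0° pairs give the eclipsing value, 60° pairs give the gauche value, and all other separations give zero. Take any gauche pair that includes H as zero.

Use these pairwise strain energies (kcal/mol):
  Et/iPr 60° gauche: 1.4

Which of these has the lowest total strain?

B

A (staggered): iPr(240°)/Et(180°) gauche 1.4 → 1.4 kcal/mol.
B (staggered): no non-H gauche contacts → 0.0 kcal/mol.
B has the lowest total (0.0 kcal/mol).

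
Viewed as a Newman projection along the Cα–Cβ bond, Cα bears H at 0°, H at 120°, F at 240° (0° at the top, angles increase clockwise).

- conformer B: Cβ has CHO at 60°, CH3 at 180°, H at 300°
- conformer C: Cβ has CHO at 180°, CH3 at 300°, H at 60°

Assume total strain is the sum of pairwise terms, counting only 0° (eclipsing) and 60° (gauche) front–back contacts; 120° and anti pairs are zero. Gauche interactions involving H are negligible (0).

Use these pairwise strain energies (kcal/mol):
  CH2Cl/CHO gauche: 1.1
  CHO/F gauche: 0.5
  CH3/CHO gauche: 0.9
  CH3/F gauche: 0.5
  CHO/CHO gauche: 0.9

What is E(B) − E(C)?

-0.5 kcal/mol

B (staggered): F(240°)/CH3(180°) gauche 0.5 → 0.5 kcal/mol.
C (staggered): F(240°)/CHO(180°) gauche 0.5; F(240°)/CH3(300°) gauche 0.5 → 1.0 kcal/mol.
E(B) − E(C) = 0.5 − 1.0 = -0.5 kcal/mol.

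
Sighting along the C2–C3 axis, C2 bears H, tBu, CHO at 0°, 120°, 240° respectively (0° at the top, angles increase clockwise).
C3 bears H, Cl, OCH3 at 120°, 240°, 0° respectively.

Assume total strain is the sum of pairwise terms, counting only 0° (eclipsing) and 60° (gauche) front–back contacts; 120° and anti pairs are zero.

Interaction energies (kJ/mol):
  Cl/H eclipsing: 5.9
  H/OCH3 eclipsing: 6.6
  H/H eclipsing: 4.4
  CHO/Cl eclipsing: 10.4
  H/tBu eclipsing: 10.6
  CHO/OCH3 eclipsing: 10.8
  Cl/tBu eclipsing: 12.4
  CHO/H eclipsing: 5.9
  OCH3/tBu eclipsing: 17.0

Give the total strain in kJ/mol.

This conformer (eclipsed): H–OCH3 eclipsed, tBu–H eclipsed, CHO–Cl eclipsed; 6.6 + 10.6 + 10.4 = 27.6 kJ/mol.

27.6 kJ/mol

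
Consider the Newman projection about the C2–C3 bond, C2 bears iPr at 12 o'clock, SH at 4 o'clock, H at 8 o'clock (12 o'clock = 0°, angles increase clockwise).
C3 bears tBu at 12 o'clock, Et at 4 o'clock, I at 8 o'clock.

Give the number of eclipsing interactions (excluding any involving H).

2

Non-H eclipsing pairs: iPr(0°)/tBu(0°); SH(120°)/Et(120°) — 2 interactions.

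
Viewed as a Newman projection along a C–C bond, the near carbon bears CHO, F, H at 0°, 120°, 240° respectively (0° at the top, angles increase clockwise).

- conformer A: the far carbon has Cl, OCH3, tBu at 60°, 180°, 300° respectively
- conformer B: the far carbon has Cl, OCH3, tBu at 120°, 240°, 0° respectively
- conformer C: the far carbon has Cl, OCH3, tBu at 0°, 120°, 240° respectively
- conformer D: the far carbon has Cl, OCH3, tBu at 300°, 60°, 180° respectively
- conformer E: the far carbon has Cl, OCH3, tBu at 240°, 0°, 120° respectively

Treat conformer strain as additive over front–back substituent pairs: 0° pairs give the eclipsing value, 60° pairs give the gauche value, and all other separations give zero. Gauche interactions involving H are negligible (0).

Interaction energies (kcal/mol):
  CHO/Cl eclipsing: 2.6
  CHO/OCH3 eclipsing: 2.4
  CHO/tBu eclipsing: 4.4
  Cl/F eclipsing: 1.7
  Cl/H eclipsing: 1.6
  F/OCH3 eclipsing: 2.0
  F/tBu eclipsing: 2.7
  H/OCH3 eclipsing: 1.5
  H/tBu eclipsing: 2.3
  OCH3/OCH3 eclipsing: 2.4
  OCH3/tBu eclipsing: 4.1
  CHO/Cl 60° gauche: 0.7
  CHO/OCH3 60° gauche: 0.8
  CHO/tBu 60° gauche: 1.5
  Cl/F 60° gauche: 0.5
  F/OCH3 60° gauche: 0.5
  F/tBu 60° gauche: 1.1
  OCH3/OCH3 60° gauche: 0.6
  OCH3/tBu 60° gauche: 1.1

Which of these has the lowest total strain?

D

A (staggered): CHO(0°)/Cl(60°) gauche 0.7; CHO(0°)/tBu(300°) gauche 1.5; F(120°)/Cl(60°) gauche 0.5; F(120°)/OCH3(180°) gauche 0.5 → 3.2 kcal/mol.
B (eclipsed): CHO(0°)/tBu(0°) eclipsed 4.4; F(120°)/Cl(120°) eclipsed 1.7; H(240°)/OCH3(240°) eclipsed 1.5 → 7.6 kcal/mol.
C (eclipsed): CHO(0°)/Cl(0°) eclipsed 2.6; F(120°)/OCH3(120°) eclipsed 2.0; H(240°)/tBu(240°) eclipsed 2.3 → 6.9 kcal/mol.
D (staggered): CHO(0°)/Cl(300°) gauche 0.7; CHO(0°)/OCH3(60°) gauche 0.8; F(120°)/OCH3(60°) gauche 0.5; F(120°)/tBu(180°) gauche 1.1 → 3.1 kcal/mol.
E (eclipsed): CHO(0°)/OCH3(0°) eclipsed 2.4; F(120°)/tBu(120°) eclipsed 2.7; H(240°)/Cl(240°) eclipsed 1.6 → 6.7 kcal/mol.
D has the lowest total (3.1 kcal/mol).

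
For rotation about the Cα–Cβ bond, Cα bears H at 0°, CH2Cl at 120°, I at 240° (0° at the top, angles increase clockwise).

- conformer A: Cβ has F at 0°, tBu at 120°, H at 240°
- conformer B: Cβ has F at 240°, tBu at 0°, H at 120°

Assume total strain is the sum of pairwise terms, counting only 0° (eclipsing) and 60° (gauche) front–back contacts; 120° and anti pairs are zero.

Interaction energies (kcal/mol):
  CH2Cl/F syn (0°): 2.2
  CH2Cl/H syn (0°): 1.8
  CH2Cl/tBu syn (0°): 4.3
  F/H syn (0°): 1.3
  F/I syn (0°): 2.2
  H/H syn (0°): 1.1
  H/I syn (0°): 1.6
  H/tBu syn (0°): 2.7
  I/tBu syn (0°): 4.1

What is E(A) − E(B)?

A (eclipsed): H(0°)/F(0°) eclipsed 1.3; CH2Cl(120°)/tBu(120°) eclipsed 4.3; I(240°)/H(240°) eclipsed 1.6 → 7.2 kcal/mol.
B (eclipsed): H(0°)/tBu(0°) eclipsed 2.7; CH2Cl(120°)/H(120°) eclipsed 1.8; I(240°)/F(240°) eclipsed 2.2 → 6.7 kcal/mol.
E(A) − E(B) = 7.2 − 6.7 = +0.5 kcal/mol.

+0.5 kcal/mol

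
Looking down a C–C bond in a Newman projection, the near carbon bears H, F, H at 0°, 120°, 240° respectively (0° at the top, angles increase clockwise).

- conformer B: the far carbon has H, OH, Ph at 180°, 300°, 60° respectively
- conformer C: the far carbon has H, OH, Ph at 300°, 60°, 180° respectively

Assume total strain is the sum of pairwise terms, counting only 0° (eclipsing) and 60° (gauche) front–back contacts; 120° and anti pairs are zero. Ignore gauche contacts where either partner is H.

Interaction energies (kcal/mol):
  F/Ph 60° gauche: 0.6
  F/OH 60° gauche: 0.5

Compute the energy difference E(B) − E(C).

B (staggered): F(120°)/Ph(60°) gauche 0.6 → 0.6 kcal/mol.
C (staggered): F(120°)/OH(60°) gauche 0.5; F(120°)/Ph(180°) gauche 0.6 → 1.1 kcal/mol.
E(B) − E(C) = 0.6 − 1.1 = -0.5 kcal/mol.

-0.5 kcal/mol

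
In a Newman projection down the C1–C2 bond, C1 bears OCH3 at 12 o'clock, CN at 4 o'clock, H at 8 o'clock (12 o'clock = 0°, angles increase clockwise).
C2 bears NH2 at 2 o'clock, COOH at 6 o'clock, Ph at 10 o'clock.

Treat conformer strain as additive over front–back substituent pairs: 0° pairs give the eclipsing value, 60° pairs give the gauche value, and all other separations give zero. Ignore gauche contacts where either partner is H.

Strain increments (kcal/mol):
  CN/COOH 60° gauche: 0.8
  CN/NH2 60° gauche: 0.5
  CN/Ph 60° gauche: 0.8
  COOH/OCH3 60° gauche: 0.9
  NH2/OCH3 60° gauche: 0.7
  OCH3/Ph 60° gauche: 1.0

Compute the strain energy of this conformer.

3.0 kcal/mol

This conformer is staggered. OCH3 at 0° is gauche with NH2 at 60° (0.7); OCH3 at 0° is gauche with Ph at 300° (1.0); CN at 120° is gauche with NH2 at 60° (0.5); CN at 120° is gauche with COOH at 180° (0.8). Total 3.0 kcal/mol.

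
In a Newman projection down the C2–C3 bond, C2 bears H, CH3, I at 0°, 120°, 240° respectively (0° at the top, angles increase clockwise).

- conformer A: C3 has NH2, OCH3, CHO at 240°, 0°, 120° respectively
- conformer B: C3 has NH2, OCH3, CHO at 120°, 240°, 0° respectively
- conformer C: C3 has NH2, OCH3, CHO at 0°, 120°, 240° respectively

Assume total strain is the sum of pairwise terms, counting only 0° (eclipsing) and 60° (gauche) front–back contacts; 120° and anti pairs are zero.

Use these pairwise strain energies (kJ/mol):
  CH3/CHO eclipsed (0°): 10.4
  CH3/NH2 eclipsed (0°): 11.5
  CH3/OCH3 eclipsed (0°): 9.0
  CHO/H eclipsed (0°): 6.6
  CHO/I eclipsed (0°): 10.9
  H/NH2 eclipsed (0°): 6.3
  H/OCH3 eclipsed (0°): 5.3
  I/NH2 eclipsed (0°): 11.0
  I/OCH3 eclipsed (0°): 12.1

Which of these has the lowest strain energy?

A (eclipsed): H(0°)/OCH3(0°) eclipsed 5.3; CH3(120°)/CHO(120°) eclipsed 10.4; I(240°)/NH2(240°) eclipsed 11.0 → 26.7 kJ/mol.
B (eclipsed): H(0°)/CHO(0°) eclipsed 6.6; CH3(120°)/NH2(120°) eclipsed 11.5; I(240°)/OCH3(240°) eclipsed 12.1 → 30.2 kJ/mol.
C (eclipsed): H(0°)/NH2(0°) eclipsed 6.3; CH3(120°)/OCH3(120°) eclipsed 9.0; I(240°)/CHO(240°) eclipsed 10.9 → 26.2 kJ/mol.
C has the lowest total (26.2 kJ/mol).

C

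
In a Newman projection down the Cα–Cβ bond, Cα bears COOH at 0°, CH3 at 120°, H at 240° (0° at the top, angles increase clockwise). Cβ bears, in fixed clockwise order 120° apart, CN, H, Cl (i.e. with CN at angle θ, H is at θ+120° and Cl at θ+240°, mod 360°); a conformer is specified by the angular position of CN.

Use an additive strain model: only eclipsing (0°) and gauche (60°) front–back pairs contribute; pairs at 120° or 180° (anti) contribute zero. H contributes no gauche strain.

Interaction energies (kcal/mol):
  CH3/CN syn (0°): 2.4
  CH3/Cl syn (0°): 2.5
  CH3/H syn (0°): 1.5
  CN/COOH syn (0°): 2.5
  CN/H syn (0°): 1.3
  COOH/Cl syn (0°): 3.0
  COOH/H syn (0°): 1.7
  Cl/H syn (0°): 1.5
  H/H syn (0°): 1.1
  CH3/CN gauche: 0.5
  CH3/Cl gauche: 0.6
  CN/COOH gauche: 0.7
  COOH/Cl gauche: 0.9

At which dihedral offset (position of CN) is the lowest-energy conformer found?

CN at 0° (eclipsed): COOH(0°)/CN(0°) eclipsed 2.5; CH3(120°)/H(120°) eclipsed 1.5; H(240°)/Cl(240°) eclipsed 1.5 → 5.5 kcal/mol.
CN at 60° (staggered): COOH(0°)/CN(60°) gauche 0.7; COOH(0°)/Cl(300°) gauche 0.9; CH3(120°)/CN(60°) gauche 0.5 → 2.1 kcal/mol.
CN at 120° (eclipsed): COOH(0°)/Cl(0°) eclipsed 3.0; CH3(120°)/CN(120°) eclipsed 2.4; H(240°)/H(240°) eclipsed 1.1 → 6.5 kcal/mol.
CN at 180° (staggered): COOH(0°)/Cl(60°) gauche 0.9; CH3(120°)/CN(180°) gauche 0.5; CH3(120°)/Cl(60°) gauche 0.6 → 2.0 kcal/mol.
CN at 240° (eclipsed): COOH(0°)/H(0°) eclipsed 1.7; CH3(120°)/Cl(120°) eclipsed 2.5; H(240°)/CN(240°) eclipsed 1.3 → 5.5 kcal/mol.
CN at 300° (staggered): COOH(0°)/CN(300°) gauche 0.7; CH3(120°)/Cl(180°) gauche 0.6 → 1.3 kcal/mol.
The minimum (1.3 kcal/mol) occurs with CN at 300°.

300°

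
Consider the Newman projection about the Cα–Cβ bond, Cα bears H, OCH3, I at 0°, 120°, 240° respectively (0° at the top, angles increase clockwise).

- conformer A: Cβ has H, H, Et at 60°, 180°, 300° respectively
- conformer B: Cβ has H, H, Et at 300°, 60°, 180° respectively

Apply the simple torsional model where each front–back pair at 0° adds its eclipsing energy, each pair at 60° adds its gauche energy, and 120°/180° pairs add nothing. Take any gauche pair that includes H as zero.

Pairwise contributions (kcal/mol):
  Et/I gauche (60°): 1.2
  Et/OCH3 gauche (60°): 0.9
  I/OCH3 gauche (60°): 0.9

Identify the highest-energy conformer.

B

A is staggered. I at 240° is gauche with Et at 300° (1.2). Total 1.2 kcal/mol.
B is staggered. OCH3 at 120° is gauche with Et at 180° (0.9); I at 240° is gauche with Et at 180° (1.2). Total 2.1 kcal/mol.
B has the highest total (2.1 kcal/mol).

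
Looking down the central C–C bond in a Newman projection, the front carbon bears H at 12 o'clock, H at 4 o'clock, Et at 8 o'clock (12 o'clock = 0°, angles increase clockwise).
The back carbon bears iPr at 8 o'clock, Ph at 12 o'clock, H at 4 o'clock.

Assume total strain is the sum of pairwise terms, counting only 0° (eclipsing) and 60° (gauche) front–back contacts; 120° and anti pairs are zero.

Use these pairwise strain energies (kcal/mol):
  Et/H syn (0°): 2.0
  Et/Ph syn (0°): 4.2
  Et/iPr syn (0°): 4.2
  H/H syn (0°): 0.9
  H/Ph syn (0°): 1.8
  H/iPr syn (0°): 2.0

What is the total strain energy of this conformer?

6.9 kcal/mol

This conformer is eclipsed. H at 0° is eclipsed with Ph at 0° (1.8); H at 120° is eclipsed with H at 120° (0.9); Et at 240° is eclipsed with iPr at 240° (4.2). Total 6.9 kcal/mol.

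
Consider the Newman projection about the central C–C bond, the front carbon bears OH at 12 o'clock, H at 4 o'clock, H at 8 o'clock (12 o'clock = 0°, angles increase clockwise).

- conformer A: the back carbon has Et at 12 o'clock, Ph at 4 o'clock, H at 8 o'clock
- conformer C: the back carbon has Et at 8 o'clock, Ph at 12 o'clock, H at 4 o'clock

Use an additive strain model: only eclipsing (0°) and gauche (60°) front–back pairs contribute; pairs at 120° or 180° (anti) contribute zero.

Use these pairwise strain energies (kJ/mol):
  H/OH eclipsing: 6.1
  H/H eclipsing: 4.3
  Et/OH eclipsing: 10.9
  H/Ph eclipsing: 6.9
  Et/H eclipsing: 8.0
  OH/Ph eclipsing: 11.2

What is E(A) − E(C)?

-1.4 kJ/mol

A is eclipsed. OH at 0° is eclipsed with Et at 0° (10.9); H at 120° is eclipsed with Ph at 120° (6.9); H at 240° is eclipsed with H at 240° (4.3). Total 22.1 kJ/mol.
C is eclipsed. OH at 0° is eclipsed with Ph at 0° (11.2); H at 120° is eclipsed with H at 120° (4.3); H at 240° is eclipsed with Et at 240° (8.0). Total 23.5 kJ/mol.
E(A) − E(C) = 22.1 − 23.5 = -1.4 kJ/mol.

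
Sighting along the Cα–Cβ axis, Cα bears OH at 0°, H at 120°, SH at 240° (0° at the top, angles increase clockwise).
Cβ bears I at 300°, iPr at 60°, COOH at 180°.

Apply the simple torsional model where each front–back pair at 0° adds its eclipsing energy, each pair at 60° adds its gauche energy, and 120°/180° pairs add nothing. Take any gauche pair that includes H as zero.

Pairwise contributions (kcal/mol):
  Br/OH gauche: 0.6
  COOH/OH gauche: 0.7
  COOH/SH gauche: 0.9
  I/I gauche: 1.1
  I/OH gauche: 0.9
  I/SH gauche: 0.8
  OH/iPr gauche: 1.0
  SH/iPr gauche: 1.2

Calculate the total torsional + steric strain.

This conformer is staggered. OH at 0° is gauche with I at 300° (0.9); OH at 0° is gauche with iPr at 60° (1.0); SH at 240° is gauche with I at 300° (0.8); SH at 240° is gauche with COOH at 180° (0.9). Total 3.6 kcal/mol.

3.6 kcal/mol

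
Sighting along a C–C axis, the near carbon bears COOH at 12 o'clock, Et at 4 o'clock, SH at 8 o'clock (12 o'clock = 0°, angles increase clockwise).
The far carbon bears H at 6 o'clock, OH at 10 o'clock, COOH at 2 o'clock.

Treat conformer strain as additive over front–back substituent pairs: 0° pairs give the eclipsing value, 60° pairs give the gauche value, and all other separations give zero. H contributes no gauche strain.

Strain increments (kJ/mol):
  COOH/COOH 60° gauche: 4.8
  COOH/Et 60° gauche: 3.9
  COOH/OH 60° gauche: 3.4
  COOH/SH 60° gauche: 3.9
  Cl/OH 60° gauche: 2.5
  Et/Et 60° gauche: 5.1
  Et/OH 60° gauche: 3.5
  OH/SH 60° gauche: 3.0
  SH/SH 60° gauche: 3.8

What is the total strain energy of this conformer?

This conformer (staggered): COOH(0°)/OH(300°) gauche 3.4; COOH(0°)/COOH(60°) gauche 4.8; Et(120°)/COOH(60°) gauche 3.9; SH(240°)/OH(300°) gauche 3.0 → 15.1 kJ/mol.

15.1 kJ/mol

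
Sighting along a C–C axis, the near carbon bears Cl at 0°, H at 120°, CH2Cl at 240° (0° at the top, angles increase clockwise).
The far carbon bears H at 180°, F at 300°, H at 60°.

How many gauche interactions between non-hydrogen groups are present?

2

Non-H gauche pairs: Cl(0°)/F(300°); CH2Cl(240°)/F(300°) — 2 interactions.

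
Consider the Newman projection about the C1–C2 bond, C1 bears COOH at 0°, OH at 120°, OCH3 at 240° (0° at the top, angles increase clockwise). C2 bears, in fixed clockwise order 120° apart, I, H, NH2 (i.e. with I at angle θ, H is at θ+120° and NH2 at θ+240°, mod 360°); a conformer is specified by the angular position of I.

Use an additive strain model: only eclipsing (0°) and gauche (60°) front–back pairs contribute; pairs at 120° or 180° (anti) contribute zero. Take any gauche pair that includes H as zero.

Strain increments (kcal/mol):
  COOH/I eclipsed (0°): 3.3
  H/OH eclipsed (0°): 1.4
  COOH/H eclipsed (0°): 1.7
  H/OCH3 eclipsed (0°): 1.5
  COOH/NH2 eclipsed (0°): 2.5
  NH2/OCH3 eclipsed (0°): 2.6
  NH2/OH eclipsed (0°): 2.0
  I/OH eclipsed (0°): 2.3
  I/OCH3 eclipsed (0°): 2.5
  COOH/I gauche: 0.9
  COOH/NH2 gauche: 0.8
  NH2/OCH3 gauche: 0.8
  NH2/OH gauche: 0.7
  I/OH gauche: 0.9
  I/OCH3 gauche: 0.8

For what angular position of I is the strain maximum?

0°

I at 0° (eclipsed): COOH(0°)/I(0°) eclipsed 3.3; OH(120°)/H(120°) eclipsed 1.4; OCH3(240°)/NH2(240°) eclipsed 2.6 → 7.3 kcal/mol.
I at 60° (staggered): COOH(0°)/I(60°) gauche 0.9; COOH(0°)/NH2(300°) gauche 0.8; OH(120°)/I(60°) gauche 0.9; OCH3(240°)/NH2(300°) gauche 0.8 → 3.4 kcal/mol.
I at 120° (eclipsed): COOH(0°)/NH2(0°) eclipsed 2.5; OH(120°)/I(120°) eclipsed 2.3; OCH3(240°)/H(240°) eclipsed 1.5 → 6.3 kcal/mol.
I at 180° (staggered): COOH(0°)/NH2(60°) gauche 0.8; OH(120°)/I(180°) gauche 0.9; OH(120°)/NH2(60°) gauche 0.7; OCH3(240°)/I(180°) gauche 0.8 → 3.2 kcal/mol.
I at 240° (eclipsed): COOH(0°)/H(0°) eclipsed 1.7; OH(120°)/NH2(120°) eclipsed 2.0; OCH3(240°)/I(240°) eclipsed 2.5 → 6.2 kcal/mol.
I at 300° (staggered): COOH(0°)/I(300°) gauche 0.9; OH(120°)/NH2(180°) gauche 0.7; OCH3(240°)/I(300°) gauche 0.8; OCH3(240°)/NH2(180°) gauche 0.8 → 3.2 kcal/mol.
The maximum (7.3 kcal/mol) occurs with I at 0°.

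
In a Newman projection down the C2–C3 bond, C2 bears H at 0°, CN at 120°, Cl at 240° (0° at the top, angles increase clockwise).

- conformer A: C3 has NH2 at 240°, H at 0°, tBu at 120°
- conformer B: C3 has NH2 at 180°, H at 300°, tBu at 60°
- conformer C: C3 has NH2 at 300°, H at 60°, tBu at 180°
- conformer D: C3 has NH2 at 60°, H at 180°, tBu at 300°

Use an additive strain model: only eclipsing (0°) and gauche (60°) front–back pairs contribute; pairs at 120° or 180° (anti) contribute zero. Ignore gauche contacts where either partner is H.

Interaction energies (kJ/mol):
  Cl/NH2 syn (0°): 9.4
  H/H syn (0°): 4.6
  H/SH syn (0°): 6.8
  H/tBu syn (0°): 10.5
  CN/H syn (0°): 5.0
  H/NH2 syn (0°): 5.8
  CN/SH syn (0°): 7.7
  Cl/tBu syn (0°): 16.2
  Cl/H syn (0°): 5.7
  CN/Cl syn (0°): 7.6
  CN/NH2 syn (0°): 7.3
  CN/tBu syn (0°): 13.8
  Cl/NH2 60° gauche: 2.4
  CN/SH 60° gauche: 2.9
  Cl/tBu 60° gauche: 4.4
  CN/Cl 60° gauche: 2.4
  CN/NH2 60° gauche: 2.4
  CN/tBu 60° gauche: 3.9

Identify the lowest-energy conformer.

D

A (eclipsed): H(0°)/H(0°) eclipsed 4.6; CN(120°)/tBu(120°) eclipsed 13.8; Cl(240°)/NH2(240°) eclipsed 9.4 → 27.8 kJ/mol.
B (staggered): CN(120°)/NH2(180°) gauche 2.4; CN(120°)/tBu(60°) gauche 3.9; Cl(240°)/NH2(180°) gauche 2.4 → 8.7 kJ/mol.
C (staggered): CN(120°)/tBu(180°) gauche 3.9; Cl(240°)/NH2(300°) gauche 2.4; Cl(240°)/tBu(180°) gauche 4.4 → 10.7 kJ/mol.
D (staggered): CN(120°)/NH2(60°) gauche 2.4; Cl(240°)/tBu(300°) gauche 4.4 → 6.8 kJ/mol.
D has the lowest total (6.8 kJ/mol).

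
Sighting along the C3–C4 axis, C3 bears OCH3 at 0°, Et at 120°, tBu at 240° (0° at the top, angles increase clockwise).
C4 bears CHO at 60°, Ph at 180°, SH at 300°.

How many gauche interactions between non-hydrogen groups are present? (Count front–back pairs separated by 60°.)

6

Non-H gauche pairs: OCH3(0°)/CHO(60°); OCH3(0°)/SH(300°); Et(120°)/CHO(60°); Et(120°)/Ph(180°); tBu(240°)/Ph(180°); tBu(240°)/SH(300°) — 6 interactions.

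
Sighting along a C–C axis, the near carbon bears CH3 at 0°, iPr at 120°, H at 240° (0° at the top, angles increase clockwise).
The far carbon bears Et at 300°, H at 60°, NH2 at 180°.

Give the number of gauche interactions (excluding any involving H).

Non-H gauche pairs: CH3(0°)/Et(300°); iPr(120°)/NH2(180°) — 2 interactions.

2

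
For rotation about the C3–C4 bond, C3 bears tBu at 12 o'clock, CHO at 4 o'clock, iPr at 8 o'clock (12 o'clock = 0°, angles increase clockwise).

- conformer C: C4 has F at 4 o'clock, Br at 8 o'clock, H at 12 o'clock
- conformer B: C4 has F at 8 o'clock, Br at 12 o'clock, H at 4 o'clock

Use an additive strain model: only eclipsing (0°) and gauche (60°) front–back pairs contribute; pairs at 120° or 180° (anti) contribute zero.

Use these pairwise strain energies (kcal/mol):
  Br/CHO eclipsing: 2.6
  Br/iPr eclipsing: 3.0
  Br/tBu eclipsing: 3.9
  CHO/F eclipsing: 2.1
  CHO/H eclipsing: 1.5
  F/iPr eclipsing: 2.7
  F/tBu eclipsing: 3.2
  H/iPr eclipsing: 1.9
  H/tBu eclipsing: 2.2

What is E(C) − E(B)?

-0.8 kcal/mol

C (eclipsed): tBu–H eclipsed, CHO–F eclipsed, iPr–Br eclipsed; 2.2 + 2.1 + 3.0 = 7.3 kcal/mol.
B (eclipsed): tBu–Br eclipsed, CHO–H eclipsed, iPr–F eclipsed; 3.9 + 1.5 + 2.7 = 8.1 kcal/mol.
E(C) − E(B) = 7.3 − 8.1 = -0.8 kcal/mol.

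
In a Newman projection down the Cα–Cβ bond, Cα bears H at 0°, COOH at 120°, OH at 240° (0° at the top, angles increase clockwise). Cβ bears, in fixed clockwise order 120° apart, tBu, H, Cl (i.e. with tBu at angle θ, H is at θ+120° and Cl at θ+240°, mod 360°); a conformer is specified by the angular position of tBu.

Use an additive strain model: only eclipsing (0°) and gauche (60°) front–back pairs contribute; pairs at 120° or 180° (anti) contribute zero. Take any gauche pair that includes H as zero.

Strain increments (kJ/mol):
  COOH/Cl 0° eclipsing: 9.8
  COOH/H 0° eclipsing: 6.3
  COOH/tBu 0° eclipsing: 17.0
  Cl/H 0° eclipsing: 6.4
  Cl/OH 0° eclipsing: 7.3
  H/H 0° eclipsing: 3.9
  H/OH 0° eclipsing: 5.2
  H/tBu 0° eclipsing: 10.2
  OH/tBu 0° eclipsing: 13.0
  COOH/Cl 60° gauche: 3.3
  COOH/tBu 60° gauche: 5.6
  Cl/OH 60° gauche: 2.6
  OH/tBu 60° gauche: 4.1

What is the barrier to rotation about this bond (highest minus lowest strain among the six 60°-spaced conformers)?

20.4 kJ/mol

tBu at 0° (eclipsed): H(0°)/tBu(0°) eclipsed 10.2; COOH(120°)/H(120°) eclipsed 6.3; OH(240°)/Cl(240°) eclipsed 7.3 → 23.8 kJ/mol.
tBu at 60° (staggered): COOH(120°)/tBu(60°) gauche 5.6; OH(240°)/Cl(300°) gauche 2.6 → 8.2 kJ/mol.
tBu at 120° (eclipsed): H(0°)/Cl(0°) eclipsed 6.4; COOH(120°)/tBu(120°) eclipsed 17.0; OH(240°)/H(240°) eclipsed 5.2 → 28.6 kJ/mol.
tBu at 180° (staggered): COOH(120°)/tBu(180°) gauche 5.6; COOH(120°)/Cl(60°) gauche 3.3; OH(240°)/tBu(180°) gauche 4.1 → 13.0 kJ/mol.
tBu at 240° (eclipsed): H(0°)/H(0°) eclipsed 3.9; COOH(120°)/Cl(120°) eclipsed 9.8; OH(240°)/tBu(240°) eclipsed 13.0 → 26.7 kJ/mol.
tBu at 300° (staggered): COOH(120°)/Cl(180°) gauche 3.3; OH(240°)/tBu(300°) gauche 4.1; OH(240°)/Cl(180°) gauche 2.6 → 10.0 kJ/mol.
Max at 120° (28.6 kJ/mol), min at 60° (8.2 kJ/mol); barrier = 20.4 kJ/mol.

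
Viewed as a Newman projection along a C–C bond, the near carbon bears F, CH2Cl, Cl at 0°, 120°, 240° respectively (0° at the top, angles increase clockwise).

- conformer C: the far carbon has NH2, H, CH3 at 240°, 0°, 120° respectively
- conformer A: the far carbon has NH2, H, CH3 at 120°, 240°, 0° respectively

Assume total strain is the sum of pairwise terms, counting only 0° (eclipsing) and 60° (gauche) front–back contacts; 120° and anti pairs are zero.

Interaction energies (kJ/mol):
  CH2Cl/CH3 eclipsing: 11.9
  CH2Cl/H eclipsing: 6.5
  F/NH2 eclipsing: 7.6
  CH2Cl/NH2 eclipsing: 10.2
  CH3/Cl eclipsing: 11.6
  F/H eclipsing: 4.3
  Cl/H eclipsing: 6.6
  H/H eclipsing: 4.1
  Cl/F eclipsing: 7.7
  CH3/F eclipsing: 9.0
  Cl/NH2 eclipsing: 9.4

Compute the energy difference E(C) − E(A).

C (eclipsed): F–H eclipsed, CH2Cl–CH3 eclipsed, Cl–NH2 eclipsed; 4.3 + 11.9 + 9.4 = 25.6 kJ/mol.
A (eclipsed): F–CH3 eclipsed, CH2Cl–NH2 eclipsed, Cl–H eclipsed; 9.0 + 10.2 + 6.6 = 25.8 kJ/mol.
E(C) − E(A) = 25.6 − 25.8 = -0.2 kJ/mol.

-0.2 kJ/mol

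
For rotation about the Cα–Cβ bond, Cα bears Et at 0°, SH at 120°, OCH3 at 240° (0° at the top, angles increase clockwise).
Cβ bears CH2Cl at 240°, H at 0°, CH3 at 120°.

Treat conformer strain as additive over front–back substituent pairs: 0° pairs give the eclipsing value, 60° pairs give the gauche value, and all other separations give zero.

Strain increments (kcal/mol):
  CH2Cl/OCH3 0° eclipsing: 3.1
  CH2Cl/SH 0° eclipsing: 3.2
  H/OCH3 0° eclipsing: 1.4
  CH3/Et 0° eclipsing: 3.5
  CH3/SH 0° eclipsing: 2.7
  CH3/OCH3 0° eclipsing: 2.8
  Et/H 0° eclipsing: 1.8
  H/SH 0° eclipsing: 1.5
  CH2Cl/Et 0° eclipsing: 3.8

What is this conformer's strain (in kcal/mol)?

This conformer is eclipsed. Et at 0° is eclipsed with H at 0° (1.8); SH at 120° is eclipsed with CH3 at 120° (2.7); OCH3 at 240° is eclipsed with CH2Cl at 240° (3.1). Total 7.6 kcal/mol.

7.6 kcal/mol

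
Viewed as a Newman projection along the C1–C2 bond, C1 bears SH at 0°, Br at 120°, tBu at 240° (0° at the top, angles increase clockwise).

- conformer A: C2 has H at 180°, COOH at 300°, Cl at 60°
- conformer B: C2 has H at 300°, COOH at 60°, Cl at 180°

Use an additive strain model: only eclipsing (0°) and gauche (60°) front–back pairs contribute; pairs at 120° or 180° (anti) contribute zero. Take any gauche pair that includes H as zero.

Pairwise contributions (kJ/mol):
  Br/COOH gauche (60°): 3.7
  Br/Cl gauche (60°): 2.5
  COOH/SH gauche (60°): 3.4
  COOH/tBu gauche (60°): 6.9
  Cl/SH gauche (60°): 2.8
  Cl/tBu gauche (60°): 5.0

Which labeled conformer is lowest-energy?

B

A (staggered): SH–COOH gauche, SH–Cl gauche, Br–Cl gauche, tBu–COOH gauche; 3.4 + 2.8 + 2.5 + 6.9 = 15.6 kJ/mol.
B (staggered): SH–COOH gauche, Br–COOH gauche, Br–Cl gauche, tBu–Cl gauche; 3.4 + 3.7 + 2.5 + 5.0 = 14.6 kJ/mol.
B has the lowest total (14.6 kJ/mol).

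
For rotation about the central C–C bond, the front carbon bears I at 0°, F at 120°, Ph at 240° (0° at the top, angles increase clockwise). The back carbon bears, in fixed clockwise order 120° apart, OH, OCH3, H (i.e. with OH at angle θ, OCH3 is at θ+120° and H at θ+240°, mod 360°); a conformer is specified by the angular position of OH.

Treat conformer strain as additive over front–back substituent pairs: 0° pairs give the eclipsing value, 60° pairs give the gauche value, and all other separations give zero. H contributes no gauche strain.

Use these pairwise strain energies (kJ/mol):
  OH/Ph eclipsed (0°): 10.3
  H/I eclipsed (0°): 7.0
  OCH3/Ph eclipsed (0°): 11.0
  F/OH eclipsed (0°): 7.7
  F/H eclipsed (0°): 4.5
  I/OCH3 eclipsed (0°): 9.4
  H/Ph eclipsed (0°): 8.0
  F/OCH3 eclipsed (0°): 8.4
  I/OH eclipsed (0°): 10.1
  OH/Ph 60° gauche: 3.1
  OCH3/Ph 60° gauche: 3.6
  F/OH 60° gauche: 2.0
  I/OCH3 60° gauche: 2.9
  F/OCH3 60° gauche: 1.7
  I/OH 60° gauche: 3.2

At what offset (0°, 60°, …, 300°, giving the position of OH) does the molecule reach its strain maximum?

0°

OH at 0° (eclipsed): I–OH eclipsed, F–OCH3 eclipsed, Ph–H eclipsed; 10.1 + 8.4 + 8.0 = 26.5 kJ/mol.
OH at 60° (staggered): I–OH gauche, F–OH gauche, F–OCH3 gauche, Ph–OCH3 gauche; 3.2 + 2.0 + 1.7 + 3.6 = 10.5 kJ/mol.
OH at 120° (eclipsed): I–H eclipsed, F–OH eclipsed, Ph–OCH3 eclipsed; 7.0 + 7.7 + 11.0 = 25.7 kJ/mol.
OH at 180° (staggered): I–OCH3 gauche, F–OH gauche, Ph–OH gauche, Ph–OCH3 gauche; 2.9 + 2.0 + 3.1 + 3.6 = 11.6 kJ/mol.
OH at 240° (eclipsed): I–OCH3 eclipsed, F–H eclipsed, Ph–OH eclipsed; 9.4 + 4.5 + 10.3 = 24.2 kJ/mol.
OH at 300° (staggered): I–OH gauche, I–OCH3 gauche, F–OCH3 gauche, Ph–OH gauche; 3.2 + 2.9 + 1.7 + 3.1 = 10.9 kJ/mol.
The maximum (26.5 kJ/mol) occurs with OH at 0°.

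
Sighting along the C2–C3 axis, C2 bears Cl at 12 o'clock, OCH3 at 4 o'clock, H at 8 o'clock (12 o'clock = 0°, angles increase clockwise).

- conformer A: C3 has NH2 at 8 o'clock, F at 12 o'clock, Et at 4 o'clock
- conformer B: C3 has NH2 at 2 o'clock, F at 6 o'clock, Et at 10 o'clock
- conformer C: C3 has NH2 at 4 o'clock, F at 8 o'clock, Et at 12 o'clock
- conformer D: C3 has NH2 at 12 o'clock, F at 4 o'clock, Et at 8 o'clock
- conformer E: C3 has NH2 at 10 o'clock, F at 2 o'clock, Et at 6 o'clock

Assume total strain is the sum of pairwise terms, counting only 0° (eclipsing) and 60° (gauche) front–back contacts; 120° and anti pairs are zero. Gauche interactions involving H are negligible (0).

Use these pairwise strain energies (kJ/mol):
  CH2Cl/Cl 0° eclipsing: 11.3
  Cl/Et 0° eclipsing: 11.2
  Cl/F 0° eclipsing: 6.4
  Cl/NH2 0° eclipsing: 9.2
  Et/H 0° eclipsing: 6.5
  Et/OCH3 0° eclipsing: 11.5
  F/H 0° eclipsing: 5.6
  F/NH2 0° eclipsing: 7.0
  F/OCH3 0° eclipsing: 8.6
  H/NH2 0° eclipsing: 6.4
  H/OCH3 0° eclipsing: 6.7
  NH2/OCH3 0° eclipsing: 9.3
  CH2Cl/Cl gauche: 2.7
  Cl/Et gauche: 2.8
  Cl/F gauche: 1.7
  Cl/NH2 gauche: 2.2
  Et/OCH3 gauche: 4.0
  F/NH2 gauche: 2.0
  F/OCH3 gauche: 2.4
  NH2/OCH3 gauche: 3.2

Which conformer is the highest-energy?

A is eclipsed. Cl at 0° is eclipsed with F at 0° (6.4); OCH3 at 120° is eclipsed with Et at 120° (11.5); H at 240° is eclipsed with NH2 at 240° (6.4). Total 24.3 kJ/mol.
B is staggered. Cl at 0° is gauche with NH2 at 60° (2.2); Cl at 0° is gauche with Et at 300° (2.8); OCH3 at 120° is gauche with NH2 at 60° (3.2); OCH3 at 120° is gauche with F at 180° (2.4). Total 10.6 kJ/mol.
C is eclipsed. Cl at 0° is eclipsed with Et at 0° (11.2); OCH3 at 120° is eclipsed with NH2 at 120° (9.3); H at 240° is eclipsed with F at 240° (5.6). Total 26.1 kJ/mol.
D is eclipsed. Cl at 0° is eclipsed with NH2 at 0° (9.2); OCH3 at 120° is eclipsed with F at 120° (8.6); H at 240° is eclipsed with Et at 240° (6.5). Total 24.3 kJ/mol.
E is staggered. Cl at 0° is gauche with NH2 at 300° (2.2); Cl at 0° is gauche with F at 60° (1.7); OCH3 at 120° is gauche with F at 60° (2.4); OCH3 at 120° is gauche with Et at 180° (4.0). Total 10.3 kJ/mol.
C has the highest total (26.1 kJ/mol).

C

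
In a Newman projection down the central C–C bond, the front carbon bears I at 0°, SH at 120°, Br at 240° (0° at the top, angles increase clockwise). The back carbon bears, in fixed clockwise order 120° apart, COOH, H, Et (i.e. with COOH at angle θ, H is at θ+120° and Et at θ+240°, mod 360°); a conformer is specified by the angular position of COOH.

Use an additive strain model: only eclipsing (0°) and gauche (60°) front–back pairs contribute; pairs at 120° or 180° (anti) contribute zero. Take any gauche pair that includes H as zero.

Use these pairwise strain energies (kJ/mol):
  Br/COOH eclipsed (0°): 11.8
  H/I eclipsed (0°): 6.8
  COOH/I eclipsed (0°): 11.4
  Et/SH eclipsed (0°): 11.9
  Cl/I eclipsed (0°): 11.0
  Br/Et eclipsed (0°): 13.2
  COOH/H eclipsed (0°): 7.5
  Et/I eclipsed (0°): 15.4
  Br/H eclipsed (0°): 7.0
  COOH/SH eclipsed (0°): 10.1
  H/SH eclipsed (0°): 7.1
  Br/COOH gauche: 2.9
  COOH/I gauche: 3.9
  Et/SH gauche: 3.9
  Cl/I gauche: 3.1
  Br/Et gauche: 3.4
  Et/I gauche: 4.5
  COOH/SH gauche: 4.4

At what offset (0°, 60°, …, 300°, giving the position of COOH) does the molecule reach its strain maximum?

120°

COOH at 0° is eclipsed. I at 0° is eclipsed with COOH at 0° (11.4); SH at 120° is eclipsed with H at 120° (7.1); Br at 240° is eclipsed with Et at 240° (13.2). Total 31.7 kJ/mol.
COOH at 60° is staggered. I at 0° is gauche with COOH at 60° (3.9); I at 0° is gauche with Et at 300° (4.5); SH at 120° is gauche with COOH at 60° (4.4); Br at 240° is gauche with Et at 300° (3.4). Total 16.2 kJ/mol.
COOH at 120° is eclipsed. I at 0° is eclipsed with Et at 0° (15.4); SH at 120° is eclipsed with COOH at 120° (10.1); Br at 240° is eclipsed with H at 240° (7.0). Total 32.5 kJ/mol.
COOH at 180° is staggered. I at 0° is gauche with Et at 60° (4.5); SH at 120° is gauche with COOH at 180° (4.4); SH at 120° is gauche with Et at 60° (3.9); Br at 240° is gauche with COOH at 180° (2.9). Total 15.7 kJ/mol.
COOH at 240° is eclipsed. I at 0° is eclipsed with H at 0° (6.8); SH at 120° is eclipsed with Et at 120° (11.9); Br at 240° is eclipsed with COOH at 240° (11.8). Total 30.5 kJ/mol.
COOH at 300° is staggered. I at 0° is gauche with COOH at 300° (3.9); SH at 120° is gauche with Et at 180° (3.9); Br at 240° is gauche with COOH at 300° (2.9); Br at 240° is gauche with Et at 180° (3.4). Total 14.1 kJ/mol.
The maximum (32.5 kJ/mol) occurs with COOH at 120°.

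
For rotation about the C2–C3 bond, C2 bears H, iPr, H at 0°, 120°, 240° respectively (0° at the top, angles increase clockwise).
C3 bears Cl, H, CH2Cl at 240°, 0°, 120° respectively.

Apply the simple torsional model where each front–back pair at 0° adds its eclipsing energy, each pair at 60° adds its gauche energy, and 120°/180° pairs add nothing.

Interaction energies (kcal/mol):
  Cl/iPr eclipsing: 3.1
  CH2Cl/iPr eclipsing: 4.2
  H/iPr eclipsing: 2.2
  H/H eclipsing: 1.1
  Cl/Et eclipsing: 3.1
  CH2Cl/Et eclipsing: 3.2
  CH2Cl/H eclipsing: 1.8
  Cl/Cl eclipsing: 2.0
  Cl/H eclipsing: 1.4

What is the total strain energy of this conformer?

6.7 kcal/mol

This conformer (eclipsed): H(0°)/H(0°) eclipsed 1.1; iPr(120°)/CH2Cl(120°) eclipsed 4.2; H(240°)/Cl(240°) eclipsed 1.4 → 6.7 kcal/mol.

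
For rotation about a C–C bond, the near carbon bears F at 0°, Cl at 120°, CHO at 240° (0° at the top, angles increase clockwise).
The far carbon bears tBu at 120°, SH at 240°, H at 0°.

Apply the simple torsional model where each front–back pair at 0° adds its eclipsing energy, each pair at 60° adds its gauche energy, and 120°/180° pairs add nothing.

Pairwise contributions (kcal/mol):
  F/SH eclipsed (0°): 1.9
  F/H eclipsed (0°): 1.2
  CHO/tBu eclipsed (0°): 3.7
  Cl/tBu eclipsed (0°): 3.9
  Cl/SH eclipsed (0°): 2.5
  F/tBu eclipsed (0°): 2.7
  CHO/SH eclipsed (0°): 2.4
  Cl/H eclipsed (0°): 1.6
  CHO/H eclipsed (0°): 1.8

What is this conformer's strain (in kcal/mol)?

7.5 kcal/mol

This conformer (eclipsed): F–H eclipsed, Cl–tBu eclipsed, CHO–SH eclipsed; 1.2 + 3.9 + 2.4 = 7.5 kcal/mol.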